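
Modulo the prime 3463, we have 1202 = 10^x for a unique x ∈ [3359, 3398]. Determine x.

Compute 10^3359 mod 3463 = 2224, then multiply by 10 repeatedly:
  10^3359=2224  10^3360=1462  10^3361=768  10^3362=754  10^3363=614
  10^3364=2677  10^3365=2529  10^3366=1049  10^3367=101  10^3368=1010
  10^3369=3174  10^3370=573  10^3371=2267  10^3372=1892  10^3373=1605
  10^3374=2198  10^3375=1202
Found 1202 at exponent 3375.

3375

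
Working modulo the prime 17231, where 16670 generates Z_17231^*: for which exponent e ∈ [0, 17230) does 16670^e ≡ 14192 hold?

Baby-step giant-step with m = ceil(sqrt(17230)) = 132.
Baby table (16670^j mod 17231 for j=0..131):
  0:1  1:16670  2:4563  3:7576  4:5921  5:3902  6:16546  7:5203
  8:10387  9:14202  10:10631  11:15166  12:3988  13:2762  14:1308  15:7145
  16:6478  17:1583  18:7949  19:3440  20:32  21:16510  22:8168  23:1198
  24:17162  25:4247  26:12542  27:11417  28:4995  29:6458  30:12803  31:2844
  32:6999  33:2229  34:7394  35:4637  36:524  37:16194  38:13134  39:6694
  40:1024  41:11390  42:2911  43:3874  44:15023  45:15287  46:5031  47:3493
  48:4761  49:17115  50:13383  51:4853  52:17196  53:2404  54:12605  55:10536
  56:16768  57:1278  58:6744  59:7436  60:15537  61:2629  62:6997  63:3351
  64:15499  65:6716  66:5913  67:8390  68:14504  69:13519  70:14712  71:217
  72:16111  73:8004  74:7047  75:9763  76:2415  77:6434  78:9036  79:13949
  80:14716  81:15204  82:17132  83:3846  84:13500  85:8140  86:16906  87:10015
  88:16122  89:1833  90:5547  91:6944  92:15853  93:14894  94:1501  95:2258
  96:8356  97:16347  98:13456  99:15593  100:5675  101:4060  102:14063  103:2455
  104:1225  105:2015  106:6831  107:10322  108:16205  109:6963  110:5194  111:15436
  112:7597  113:11371  114:13570  115:3332  116:8927  117:6174  118:17048  119:16508
  120:9290  121:9303  122:2010  123:9636  124:4738  125:12787  126:11820  127:2915
  128:1630  129:16044  130:11129  131:11484
Giant step factor: 16670^(-132) ≡ 12891 (mod 17231).
Scan 14192·12891^i mod 17231 for i = 0, 1, …:
  i=0: 14192   i=1: 7545   i=2: 10831   i=3: 16859
  i=4: 11997   i=5: 5102   i=6: 16386   i=7: 14328
  i=8: 3159   i=9: 5816     …   i=37: 581
  i=38: 11417
Match at i=38, j=27: e = 38·132 + 27 = 5043.

5043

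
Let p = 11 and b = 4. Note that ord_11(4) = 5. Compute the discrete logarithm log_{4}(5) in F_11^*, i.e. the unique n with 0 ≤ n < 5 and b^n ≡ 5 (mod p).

2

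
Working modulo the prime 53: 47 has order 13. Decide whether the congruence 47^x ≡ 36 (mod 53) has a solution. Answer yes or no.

yes

⟨47⟩ has order 13; its elements mod 53 are {1, 10, 13, 15, 16, 24, 28, 36, 42, 44, 46, 47, 49}.
36 is in this set.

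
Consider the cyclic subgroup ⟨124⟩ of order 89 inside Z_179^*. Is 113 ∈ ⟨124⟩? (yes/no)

no

113 ∈ ⟨124⟩ iff 113^89 ≡ 1 (mod 179), since |⟨124⟩| = 89.
113^89 mod 179 = 178.
Since 178 ≠ 1, 113 does not lie in the subgroup.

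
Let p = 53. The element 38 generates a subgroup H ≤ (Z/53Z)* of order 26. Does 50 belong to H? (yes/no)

50 ∈ ⟨38⟩ iff 50^26 ≡ 1 (mod 53), since |⟨38⟩| = 26.
50^26 mod 53 = 52.
Since 52 ≠ 1, 50 does not lie in the subgroup.

no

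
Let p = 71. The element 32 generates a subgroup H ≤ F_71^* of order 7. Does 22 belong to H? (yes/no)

⟨32⟩ has order 7; its elements mod 71 are {1, 20, 30, 32, 37, 45, 48}.
22 is not in this set.

no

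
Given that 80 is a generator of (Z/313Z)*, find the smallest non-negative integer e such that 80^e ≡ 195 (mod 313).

Baby-step giant-step with m = ceil(sqrt(312)) = 18.
Baby table (80^j mod 313 for j=0..17):
  0:1  1:80  2:140  3:245  4:194  5:183  6:242  7:267
  8:76  9:133  10:311  11:153  12:33  13:136  14:238  15:260
  16:142  17:92
Giant step factor: 80^(-18) ≡ 35 (mod 313).
Scan 195·35^i mod 313 for i = 0, 1, …:
  i=0: 195   i=1: 252   i=2: 56   i=3: 82
  i=4: 53   i=5: 290   i=6: 134   i=7: 308
  i=8: 138   i=9: 135   i=10: 30   i=11: 111
  i=12: 129   i=13: 133
Match at i=13, j=9: e = 13·18 + 9 = 243.

243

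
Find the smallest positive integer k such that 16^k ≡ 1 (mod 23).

The order of 16 must divide p − 1 = 22 = 2 · 11.
Divisors: 1, 2, 11, 22.
Check each in increasing order: 16^1 ≡ 16;  16^2 ≡ 3;  16^11 ≡ 1.
Smallest exponent giving 1 is 11.

11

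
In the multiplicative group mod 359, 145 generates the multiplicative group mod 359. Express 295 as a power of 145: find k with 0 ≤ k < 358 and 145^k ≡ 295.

117

Baby-step giant-step with m = ceil(sqrt(358)) = 19.
Baby table (145^j mod 359 for j=0..18):
  0:1  1:145  2:203  3:356  4:283  5:109  6:9  7:228
  8:32  9:332  10:34  11:263  12:81  13:257  14:288  15:116
  16:306  17:213  18:11
Giant step factor: 145^(-19) ≡ 70 (mod 359).
Scan 295·70^i mod 359 for i = 0, 1, …:
  i=0: 295   i=1: 187   i=2: 166   i=3: 132
  i=4: 265   i=5: 241   i=6: 356
Match at i=6, j=3: k = 6·19 + 3 = 117.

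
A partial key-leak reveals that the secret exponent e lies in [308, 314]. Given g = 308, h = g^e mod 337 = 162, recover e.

Compute 308^308 mod 337 = 72, then multiply by 308 repeatedly:
  308^308=72  308^309=271  308^310=229  308^311=99  308^312=162
Found 162 at exponent 312.

312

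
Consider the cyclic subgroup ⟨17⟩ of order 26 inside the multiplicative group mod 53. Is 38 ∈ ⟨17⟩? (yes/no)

yes

38 ∈ ⟨17⟩ iff 38^26 ≡ 1 (mod 53), since |⟨17⟩| = 26.
38^26 mod 53 = 1.
Since 1 = 1, 38 lies in the subgroup.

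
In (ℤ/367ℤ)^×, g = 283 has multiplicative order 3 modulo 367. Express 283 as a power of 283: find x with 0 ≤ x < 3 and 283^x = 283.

1

Successive powers of 283 modulo 367:
  283^0=1  283^1=283
So 283^1 ≡ 283 (mod 367), giving x = 1.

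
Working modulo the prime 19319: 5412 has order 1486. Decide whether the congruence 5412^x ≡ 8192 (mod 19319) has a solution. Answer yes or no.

yes

8192 ∈ ⟨5412⟩ iff 8192^1486 ≡ 1 (mod 19319), since |⟨5412⟩| = 1486.
8192^1486 mod 19319 = 1.
Since 1 = 1, 8192 lies in the subgroup.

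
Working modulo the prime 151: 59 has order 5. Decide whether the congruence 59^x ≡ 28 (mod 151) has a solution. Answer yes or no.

28 ∈ ⟨59⟩ iff 28^5 ≡ 1 (mod 151), since |⟨59⟩| = 5.
28^5 mod 151 = 143.
Since 143 ≠ 1, 28 does not lie in the subgroup.

no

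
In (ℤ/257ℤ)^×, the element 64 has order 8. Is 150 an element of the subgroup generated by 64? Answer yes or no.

⟨64⟩ has order 8; its elements mod 257 are {1, 4, 16, 64, 193, 241, 253, 256}.
150 is not in this set.

no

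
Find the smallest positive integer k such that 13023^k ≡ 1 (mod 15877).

The order of 13023 must divide p − 1 = 15876 = 2^2 · 3^4 · 7^2.
Divisors: 1, 2, 3, 4, 6, 7, 9, 12, 14, 18, 21, 27, 28, 36, 42, 49, 54, 63, 81, 84, 98, 108, 126, 147, 162, 189, 196, 252, 294, 324, 378, 441, 567, 588, 756, 882, 1134, 1323, 1764, 2268, 2646, 3969, 5292, 7938, 15876.
Check each in increasing order: 13023^1 ≡ 13023;  13023^2 ≡ 415;  13023^3 ≡ 6365;  13023^4 ≡ 13455;  13023^6 ≡ 10998;  13023^7 ≡ 537;  13023^9 ≡ 577;  13023^12 ≡ 5018;  13023^14 ≡ 2583;  13023^18 ≡ 15389;  13023^21 ≡ 5772;  13023^27 ≡ 4210;  13023^28 ≡ 3549;  13023^36 ≡ 15866;  13023^42 ≡ 6038;  13023^49 ≡ 3498;  13023^54 ≡ 5368;  13023^63 ≡ 1321;  13023^81 ≡ 6309;  13023^84 ≡ 3852;  13023^98 ≡ 10714;  13023^108 ≡ 14546;  13023^126 ≡ 14448;  13023^147 ≡ 7852;  13023^162 ≡ 15719;  13023^189 ≡ 1654;  13023^196 ≡ 14963;  13023^252 ≡ 9785;  13023^294 ≡ 3513;  13023^324 ≡ 9087;  13023^378 ≡ 4872;  13023^441 ≡ 5727;  13023^567 ≡ 8649;  13023^588 ≡ 4740;  13023^756 ≡ 269;  13023^882 ≡ 12524;  13023^1134 ≡ 8654;  13023^1323 ≡ 8539;  13023^1764 ≡ 1693;  13023^2268 ≡ 15784;  13023^2646 ≡ 7337;  13023^3969 ≡ 1.
Smallest exponent giving 1 is 3969.

3969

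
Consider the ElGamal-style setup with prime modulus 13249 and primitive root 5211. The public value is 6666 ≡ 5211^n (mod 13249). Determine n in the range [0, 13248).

Baby-step giant-step with m = ceil(sqrt(13248)) = 116.
Baby table (5211^j mod 13249 for j=0..115):
  0:1  1:5211  2:7320  3:649  4:3444  5:7538  6:10482  7:9324
  8:3281  9:6081  10:9732  11:9529  12:11616  13:9544  14:10287  15:103
  16:6773  17:12016  18:602  19:10258  20:7972  21:6477  22:6444  23:6718
  24:3640  25:8721  26:1061  27:4038  28:2606  29:12890  30:10609  31:8671
  32:5491  33:9010  34:9903  35:12927  36:4681  37:1282  38:3006  39:3948
  40:10580  41:3291  42:5195  43:3438  44:2770  45:6309  46:5430  47:9115
  48:600  49:13085  50:6581  51:5179  52:12805  53:4891  54:9174  55:3322
  56:7748  57:5125  58:9640  59:7081  60:626  61:2832  62:11415  63:8804
  64:9606  65:2144  66:3477  67:7264  68:311  69:4243  70:10941  71:3104
  72:11164  73:12494  74:648  75:11482  76:218  77:9833  78:5880  79:8992
  80:8848  81:408  82:6248  83:5535  84:13061  85:758  86:1736  87:10478
  88:1729  89:499  90:3485  91:9205  92:5875  93:9435  94:11995  95:10412
  96:2277  97:7592  98:398  99:7134  100:11829  101:6571  102:6065  103:5850
  104:11650  105:1232  106:7436  107:8920  108:4628  109:3328  110:12516  111:9298
  112:285  113:1247  114:6107  115:12728
Giant step factor: 5211^(-116) ≡ 9241 (mod 13249).
Scan 6666·9241^i mod 13249 for i = 0, 1, …:
  i=0: 6666   i=1: 5905   i=2: 8723   i=3: 2327
  i=4: 680   i=5: 3854   i=6: 1502   i=7: 8279
  i=8: 6513   i=9: 9675     …   i=68: 5205
  i=69: 5535
Match at i=69, j=83: n = 69·116 + 83 = 8087.

8087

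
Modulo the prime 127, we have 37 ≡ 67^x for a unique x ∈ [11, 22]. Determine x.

14

Compute 67^11 mod 127 = 39, then multiply by 67 repeatedly:
  67^11=39  67^12=73  67^13=65  67^14=37
Found 37 at exponent 14.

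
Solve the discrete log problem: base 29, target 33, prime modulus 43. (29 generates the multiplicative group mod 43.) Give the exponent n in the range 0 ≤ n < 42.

Successive powers of 29 modulo 43:
  29^0=1  29^1=29  29^2=24  29^3=8  29^4=17  29^5=20
  29^6=21  29^7=7  29^8=31  29^9=39  29^10=13  29^11=33
So 29^11 ≡ 33 (mod 43), giving n = 11.

11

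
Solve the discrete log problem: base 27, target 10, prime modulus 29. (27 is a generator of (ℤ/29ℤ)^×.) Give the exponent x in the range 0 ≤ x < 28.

9

Successive powers of 27 modulo 29:
  27^0=1  27^1=27  27^2=4  27^3=21  27^4=16  27^5=26
  27^6=6  27^7=17  27^8=24  27^9=10
So 27^9 ≡ 10 (mod 29), giving x = 9.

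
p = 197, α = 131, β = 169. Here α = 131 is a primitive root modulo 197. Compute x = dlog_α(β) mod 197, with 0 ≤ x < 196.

134

Baby-step giant-step with m = ceil(sqrt(196)) = 14.
Baby table (131^j mod 197 for j=0..13):
  0:1  1:131  2:22  3:124  4:90  5:167  6:10  7:128
  8:23  9:58  10:112  11:94  12:100  13:98
Giant step factor: 131^(-14) ≡ 6 (mod 197).
Scan 169·6^i mod 197 for i = 0, 1, …:
  i=0: 169   i=1: 29   i=2: 174   i=3: 59
  i=4: 157   i=5: 154   i=6: 136   i=7: 28
  i=8: 168   i=9: 23
Match at i=9, j=8: x = 9·14 + 8 = 134.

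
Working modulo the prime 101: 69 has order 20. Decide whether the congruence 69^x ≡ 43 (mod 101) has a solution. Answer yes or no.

⟨69⟩ has order 20; its elements mod 101 are {1, 6, 10, 14, 17, 32, 36, 39, 41, 44, 57, 60, 62, 65, 69, 84, 87, 91, 95, 100}.
43 is not in this set.

no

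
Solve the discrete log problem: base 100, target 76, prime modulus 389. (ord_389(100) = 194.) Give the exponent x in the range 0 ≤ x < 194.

86

Baby-step giant-step with m = ceil(sqrt(194)) = 14.
Baby table (100^j mod 389 for j=0..13):
  0:1  1:100  2:275  3:270  4:159  5:340  6:157  7:140
  8:385  9:378  10:67  11:87  12:142  13:196
Giant step factor: 100^(-14) ≡ 236 (mod 389).
Scan 76·236^i mod 389 for i = 0, 1, …:
  i=0: 76   i=1: 42   i=2: 187   i=3: 175
  i=4: 66   i=5: 16   i=6: 275
Match at i=6, j=2: x = 6·14 + 2 = 86.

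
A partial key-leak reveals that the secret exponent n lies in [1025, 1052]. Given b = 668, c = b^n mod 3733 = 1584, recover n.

1034

Compute 668^1025 mod 3733 = 3228, then multiply by 668 repeatedly:
  668^1025=3228  668^1026=2363  668^1027=3158  668^1028=399  668^1029=1489
  668^1030=1674  668^1031=2065  668^1032=1943  668^1033=2573  668^1034=1584
Found 1584 at exponent 1034.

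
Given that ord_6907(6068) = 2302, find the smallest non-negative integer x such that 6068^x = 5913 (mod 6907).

Baby-step giant-step with m = ceil(sqrt(2302)) = 48.
Baby table (6068^j mod 6907 for j=0..47):
  0:1  1:6068  2:6314  3:223  4:6299  5:5901  6:1380  7:2556
  8:3593  9:3832  10:3614  11:27  12:4975  13:4710  14:6021  15:4305
  16:466  17:2725  18:6849  19:313  20:6766  21:880  22:729  23:3092
  24:2844  25:3706  26:5723  27:5675  28:4505  29:5341  30:1544  31:3100
  32:3039  33:5869  34:600  35:811  36:3364  37:2567  38:1271  39:4216
  40:6067  41:246  42:816  43:6076  44:6509  45:2386  46:1176  47:1037
Giant step factor: 6068^(-48) ≡ 289 (mod 6907).
Scan 5913·289^i mod 6907 for i = 0, 1, …:
  i=0: 5913   i=1: 2828   i=2: 2266   i=3: 5616
  i=4: 6786   i=5: 6473   i=6: 5807   i=7: 6729
  i=8: 3814   i=9: 4033     …   i=19: 5611
  i=20: 5341
Match at i=20, j=29: x = 20·48 + 29 = 989.

989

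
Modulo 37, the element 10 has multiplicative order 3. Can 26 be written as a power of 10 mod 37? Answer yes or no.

yes

26 ∈ ⟨10⟩ iff 26^3 ≡ 1 (mod 37), since |⟨10⟩| = 3.
26^3 mod 37 = 1.
Since 1 = 1, 26 lies in the subgroup.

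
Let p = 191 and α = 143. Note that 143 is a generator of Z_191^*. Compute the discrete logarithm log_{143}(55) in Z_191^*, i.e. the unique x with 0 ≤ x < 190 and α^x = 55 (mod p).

155

Baby-step giant-step with m = ceil(sqrt(190)) = 14.
Baby table (143^j mod 191 for j=0..13):
  0:1  1:143  2:12  3:188  4:144  5:155  6:9  7:141
  8:108  9:164  10:150  11:58  12:81  13:123
Giant step factor: 143^(-14) ≡ 45 (mod 191).
Scan 55·45^i mod 191 for i = 0, 1, …:
  i=0: 55   i=1: 183   i=2: 22   i=3: 35
  i=4: 47   i=5: 14   i=6: 57   i=7: 82
  i=8: 61   i=9: 71   i=10: 139   i=11: 143
Match at i=11, j=1: x = 11·14 + 1 = 155.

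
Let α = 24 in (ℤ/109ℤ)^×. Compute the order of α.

108

The order of 24 must divide p − 1 = 108 = 2^2 · 3^3.
Divisors: 1, 2, 3, 4, 6, 9, 12, 18, 27, 36, 54, 108.
Check each in increasing order: 24^1 ≡ 24;  24^2 ≡ 31;  24^3 ≡ 90;  24^4 ≡ 89;  24^6 ≡ 34;  24^9 ≡ 8;  24^12 ≡ 66;  24^18 ≡ 64;  24^27 ≡ 76;  24^36 ≡ 63;  24^54 ≡ 108;  24^108 ≡ 1.
Smallest exponent giving 1 is 108.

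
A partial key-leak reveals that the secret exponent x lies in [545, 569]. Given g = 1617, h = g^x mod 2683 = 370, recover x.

551

Compute 1617^545 mod 2683 = 47, then multiply by 1617 repeatedly:
  1617^545=47  1617^546=875  1617^547=934  1617^548=2432  1617^549=1949
  1617^550=1691  1617^551=370
Found 370 at exponent 551.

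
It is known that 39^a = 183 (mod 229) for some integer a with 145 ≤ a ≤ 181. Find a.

160

Compute 39^145 mod 229 = 205, then multiply by 39 repeatedly:
  39^145=205  39^146=209  39^147=136  39^148=37  39^149=69
  39^150=172  39^151=67  39^152=94  39^153=2  39^154=78
  39^155=65  39^156=16  39^157=166  39^158=62  39^159=128
  39^160=183
Found 183 at exponent 160.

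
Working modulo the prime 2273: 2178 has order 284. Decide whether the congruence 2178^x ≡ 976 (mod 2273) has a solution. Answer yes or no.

yes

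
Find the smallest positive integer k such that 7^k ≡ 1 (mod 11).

The order of 7 must divide p − 1 = 10 = 2 · 5.
Divisors: 1, 2, 5, 10.
Check each in increasing order: 7^1 ≡ 7;  7^2 ≡ 5;  7^5 ≡ 10;  7^10 ≡ 1.
Smallest exponent giving 1 is 10.

10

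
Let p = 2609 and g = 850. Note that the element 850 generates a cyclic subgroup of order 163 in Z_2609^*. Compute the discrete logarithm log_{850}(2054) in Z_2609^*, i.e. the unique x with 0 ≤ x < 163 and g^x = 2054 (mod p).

109

Baby-step giant-step with m = ceil(sqrt(163)) = 13.
Baby table (850^j mod 2609 for j=0..12):
  0:1  1:850  2:2416  3:317  4:723  5:1435  6:1347  7:2208
  8:929  9:1732  10:724  11:2285  12:1154
Giant step factor: 850^(-13) ≡ 528 (mod 2609).
Scan 2054·528^i mod 2609 for i = 0, 1, …:
  i=0: 2054   i=1: 1777   i=2: 1625   i=3: 2248
  i=4: 2458   i=5: 1151   i=6: 2440   i=7: 2083
  i=8: 1435
Match at i=8, j=5: x = 8·13 + 5 = 109.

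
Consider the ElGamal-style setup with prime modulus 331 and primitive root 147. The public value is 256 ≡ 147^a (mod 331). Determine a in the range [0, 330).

176

Baby-step giant-step with m = ceil(sqrt(330)) = 19.
Baby table (147^j mod 331 for j=0..18):
  0:1  1:147  2:94  3:247  4:230  5:48  6:105  7:209
  8:271  9:117  10:318  11:75  12:102  13:99  14:320  15:38
  16:290  17:262  18:118
Giant step factor: 147^(-19) ≡ 42 (mod 331).
Scan 256·42^i mod 331 for i = 0, 1, …:
  i=0: 256   i=1: 160   i=2: 100   i=3: 228
  i=4: 308   i=5: 27   i=6: 141   i=7: 295
  i=8: 143   i=9: 48
Match at i=9, j=5: a = 9·19 + 5 = 176.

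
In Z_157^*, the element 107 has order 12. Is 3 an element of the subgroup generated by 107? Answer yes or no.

⟨107⟩ has order 12; its elements mod 157 are {1, 12, 13, 22, 28, 50, 107, 129, 135, 144, 145, 156}.
3 is not in this set.

no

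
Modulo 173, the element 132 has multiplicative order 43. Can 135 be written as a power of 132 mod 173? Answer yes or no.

yes

135 ∈ ⟨132⟩ iff 135^43 ≡ 1 (mod 173), since |⟨132⟩| = 43.
135^43 mod 173 = 1.
Since 1 = 1, 135 lies in the subgroup.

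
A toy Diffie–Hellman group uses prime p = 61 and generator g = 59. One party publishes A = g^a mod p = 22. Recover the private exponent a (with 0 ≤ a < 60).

16

Successive powers of 59 modulo 61:
  59^0=1  59^1=59  59^2=4  59^3=53  59^4=16  59^5=29
  59^6=3  59^7=55  59^8=12  59^9=37  59^10=48  59^11=26
  59^12=9  59^13=43  59^14=36  59^15=50  59^16=22
So 59^16 ≡ 22 (mod 61), giving a = 16.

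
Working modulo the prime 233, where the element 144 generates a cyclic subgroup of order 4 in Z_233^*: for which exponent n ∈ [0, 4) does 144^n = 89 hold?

3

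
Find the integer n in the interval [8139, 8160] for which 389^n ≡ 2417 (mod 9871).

8155

Compute 389^8139 mod 9871 = 8689, then multiply by 389 repeatedly:
  389^8139=8689  389^8140=4139  389^8141=1098  389^8142=2669  389^8143=1786
  389^8144=3784  389^8145=1197  389^8146=1696  389^8147=8258  389^8148=4287
  389^8149=9315  389^8150=878  389^8151=5928  389^8152=6049  389^8153=3763
  389^8154=2899  389^8155=2417
Found 2417 at exponent 8155.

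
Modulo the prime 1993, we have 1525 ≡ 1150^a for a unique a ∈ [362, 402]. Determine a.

382

Compute 1150^362 mod 1993 = 366, then multiply by 1150 repeatedly:
  1150^362=366  1150^363=377  1150^364=1069  1150^365=1662  1150^366=13
  1150^367=999  1150^368=882  1150^369=1856  1150^370=1890  1150^371=1130
  1150^372=64  1150^373=1852  1150^374=1276  1150^375=552  1150^376=1026
  1150^377=44  1150^378=775  1150^379=379  1150^380=1376  1150^381=1951
  1150^382=1525
Found 1525 at exponent 382.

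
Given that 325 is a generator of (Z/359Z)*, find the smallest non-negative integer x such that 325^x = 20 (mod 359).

Baby-step giant-step with m = ceil(sqrt(358)) = 19.
Baby table (325^j mod 359 for j=0..18):
  0:1  1:325  2:79  3:186  4:138  5:334  6:132  7:179
  8:17  9:140  10:266  11:290  12:192  13:293  14:90  15:171
  16:289  17:226  18:214
Giant step factor: 325^(-19) ≡ 86 (mod 359).
Scan 20·86^i mod 359 for i = 0, 1, …:
  i=0: 20   i=1: 284   i=2: 12   i=3: 314
  i=4: 79
Match at i=4, j=2: x = 4·19 + 2 = 78.

78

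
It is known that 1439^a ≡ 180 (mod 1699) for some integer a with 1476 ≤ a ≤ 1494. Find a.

1478

Compute 1439^1476 mod 1699 = 849, then multiply by 1439 repeatedly:
  1439^1476=849  1439^1477=130  1439^1478=180
Found 180 at exponent 1478.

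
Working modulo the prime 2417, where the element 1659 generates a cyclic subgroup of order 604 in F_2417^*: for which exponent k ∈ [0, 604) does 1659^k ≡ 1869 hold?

477

Baby-step giant-step with m = ceil(sqrt(604)) = 25.
Baby table (1659^j mod 2417 for j=0..24):
  0:1  1:1659  2:1735  3:2135  4:1060  5:1381  6:2180  7:788
  8:2112  9:1575  10:148  11:1415  12:578  13:1770  14:2192  15:1360
  16:1179  17:608  18:783  19:1068  20:151  21:1558  22:949  23:924
  24:538
Giant step factor: 1659^(-25) ≡ 112 (mod 2417).
Scan 1869·112^i mod 2417 for i = 0, 1, …:
  i=0: 1869   i=1: 1466   i=2: 2253   i=3: 968
  i=4: 2068   i=5: 2001   i=6: 1748   i=7: 2416
  i=8: 2305   i=9: 1958     …   i=18: 555
  i=19: 1735
Match at i=19, j=2: k = 19·25 + 2 = 477.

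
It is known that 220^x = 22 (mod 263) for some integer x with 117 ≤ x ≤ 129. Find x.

118

Compute 220^117 mod 263 = 79, then multiply by 220 repeatedly:
  220^117=79  220^118=22
Found 22 at exponent 118.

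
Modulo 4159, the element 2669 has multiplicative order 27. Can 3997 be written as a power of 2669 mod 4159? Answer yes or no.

no

3997 ∈ ⟨2669⟩ iff 3997^27 ≡ 1 (mod 4159), since |⟨2669⟩| = 27.
3997^27 mod 4159 = 426.
Since 426 ≠ 1, 3997 does not lie in the subgroup.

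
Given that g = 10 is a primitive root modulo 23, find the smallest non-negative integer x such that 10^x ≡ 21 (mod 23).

Successive powers of 10 modulo 23:
  10^0=1  10^1=10  10^2=8  10^3=11  10^4=18  10^5=19
  10^6=6  10^7=14  10^8=2  10^9=20  10^10=16  10^11=22
  10^12=13  10^13=15  10^14=12  10^15=5  10^16=4  10^17=17
  10^18=9  10^19=21
So 10^19 ≡ 21 (mod 23), giving x = 19.

19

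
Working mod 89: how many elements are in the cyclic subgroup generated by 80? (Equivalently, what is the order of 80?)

44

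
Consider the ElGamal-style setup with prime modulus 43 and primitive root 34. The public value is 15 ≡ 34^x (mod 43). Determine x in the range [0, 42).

34

Baby-step giant-step with m = ceil(sqrt(42)) = 7.
Baby table (34^j mod 43 for j=0..6):
  0:1  1:34  2:38  3:2  4:25  5:33  6:4
Giant step factor: 34^(-7) ≡ 37 (mod 43).
Scan 15·37^i mod 43 for i = 0, 1, …:
  i=0: 15   i=1: 39   i=2: 24   i=3: 28
  i=4: 4
Match at i=4, j=6: x = 4·7 + 6 = 34.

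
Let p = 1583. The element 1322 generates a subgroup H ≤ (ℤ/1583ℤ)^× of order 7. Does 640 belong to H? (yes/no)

no

⟨1322⟩ has order 7; its elements mod 1583 are {1, 52, 274, 675, 1121, 1304, 1322}.
640 is not in this set.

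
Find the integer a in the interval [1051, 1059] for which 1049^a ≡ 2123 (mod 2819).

1056

Compute 1049^1051 mod 2819 = 2335, then multiply by 1049 repeatedly:
  1049^1051=2335  1049^1052=2523  1049^1053=2405  1049^1054=2659  1049^1055=1300
  1049^1056=2123
Found 2123 at exponent 1056.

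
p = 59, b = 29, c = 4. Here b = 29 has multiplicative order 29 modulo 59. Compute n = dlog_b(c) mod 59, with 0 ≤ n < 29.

27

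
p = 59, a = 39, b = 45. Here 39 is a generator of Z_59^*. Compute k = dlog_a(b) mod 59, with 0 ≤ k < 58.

6

Baby-step giant-step with m = ceil(sqrt(58)) = 8.
Baby table (39^j mod 59 for j=0..7):
  0:1  1:39  2:46  3:24  4:51  5:42  6:45  7:44
Giant step factor: 39^(-8) ≡ 12 (mod 59).
Scan 45·12^i mod 59 for i = 0, 1, …:
  i=0: 45
Match at i=0, j=6: k = 0·8 + 6 = 6.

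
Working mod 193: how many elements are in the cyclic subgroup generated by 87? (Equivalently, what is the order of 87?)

64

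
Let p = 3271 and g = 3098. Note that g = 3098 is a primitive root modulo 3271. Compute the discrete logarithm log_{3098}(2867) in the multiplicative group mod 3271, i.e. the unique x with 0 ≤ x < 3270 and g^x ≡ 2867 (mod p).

Baby-step giant-step with m = ceil(sqrt(3270)) = 58.
Baby table (3098^j mod 3271 for j=0..57):
  0:1  1:3098  2:490  3:276  4:1317  5:1129  6:943  7:411
  8:859  9:1859  10:2222  11:1572  12:2808  13:1595  14:2100  15:3052
  16:1906  17:633  18:1705  19:2696  20:1345  21:2827  22:1579  23:1597
  24:1754  25:761  26:2458  27:3267  28:692  29:1311  30:2167  31:1274
  32:2026  33:2770  34:1627  35:3106  36:2377  37:925  38:254  39:1852
  40:162  41:1413  42:876  43:2189  44:739  45:2993  46:2300  47:1162
  48:1776  49:226  50:154  51:2797  52:227  53:3252  54:16  55:503
  56:1298  57:1145
Giant step factor: 3098^(-58) ≡ 1355 (mod 3271).
Scan 2867·1355^i mod 3271 for i = 0, 1, …:
  i=0: 2867   i=1: 2108   i=2: 757   i=3: 1912
  i=4: 128   i=5: 77   i=6: 2934   i=7: 1305
  i=8: 1935   i=9: 1854     …   i=18: 819
  i=19: 876
Match at i=19, j=42: x = 19·58 + 42 = 1144.

1144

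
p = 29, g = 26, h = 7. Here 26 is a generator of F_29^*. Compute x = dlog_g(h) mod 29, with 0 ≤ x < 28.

8

Successive powers of 26 modulo 29:
  26^0=1  26^1=26  26^2=9  26^3=2  26^4=23  26^5=18
  26^6=4  26^7=17  26^8=7
So 26^8 ≡ 7 (mod 29), giving x = 8.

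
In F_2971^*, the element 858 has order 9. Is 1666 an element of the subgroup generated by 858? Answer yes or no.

no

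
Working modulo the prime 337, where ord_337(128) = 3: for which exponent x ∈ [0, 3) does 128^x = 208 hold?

2

Successive powers of 128 modulo 337:
  128^0=1  128^1=128  128^2=208
So 128^2 ≡ 208 (mod 337), giving x = 2.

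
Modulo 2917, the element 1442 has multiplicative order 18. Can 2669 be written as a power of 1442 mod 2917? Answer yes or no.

⟨1442⟩ has order 18; its elements mod 2917 are {1, 247, 248, 300, 427, 457, 884, 1175, 1442, 1475, 1742, 2033, 2460, 2490, 2617, 2669, 2670, 2916}.
2669 is in this set.

yes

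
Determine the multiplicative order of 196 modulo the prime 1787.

893

The order of 196 must divide p − 1 = 1786 = 2 · 19 · 47.
Divisors: 1, 2, 19, 38, 47, 94, 893, 1786.
Check each in increasing order: 196^1 ≡ 196;  196^2 ≡ 889;  196^19 ≡ 1249;  196^38 ≡ 1737;  196^47 ≡ 1244;  196^94 ≡ 1781;  196^893 ≡ 1.
Smallest exponent giving 1 is 893.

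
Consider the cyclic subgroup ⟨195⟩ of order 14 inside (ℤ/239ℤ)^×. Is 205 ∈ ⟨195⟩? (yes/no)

205 ∈ ⟨195⟩ iff 205^14 ≡ 1 (mod 239), since |⟨195⟩| = 14.
205^14 mod 239 = 128.
Since 128 ≠ 1, 205 does not lie in the subgroup.

no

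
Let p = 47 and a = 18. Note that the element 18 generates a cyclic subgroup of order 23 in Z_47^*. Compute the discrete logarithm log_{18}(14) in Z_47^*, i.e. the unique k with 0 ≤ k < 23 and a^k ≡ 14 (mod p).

8

Successive powers of 18 modulo 47:
  18^0=1  18^1=18  18^2=42  18^3=4  18^4=25  18^5=27
  18^6=16  18^7=6  18^8=14
So 18^8 ≡ 14 (mod 47), giving k = 8.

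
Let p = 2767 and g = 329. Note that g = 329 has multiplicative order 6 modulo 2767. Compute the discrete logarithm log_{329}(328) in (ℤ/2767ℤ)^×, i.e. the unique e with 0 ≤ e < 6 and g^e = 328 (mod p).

Successive powers of 329 modulo 2767:
  329^0=1  329^1=329  329^2=328
So 329^2 ≡ 328 (mod 2767), giving e = 2.

2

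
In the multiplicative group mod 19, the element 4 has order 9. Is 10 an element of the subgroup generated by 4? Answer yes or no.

no

10 ∈ ⟨4⟩ iff 10^9 ≡ 1 (mod 19), since |⟨4⟩| = 9.
10^9 mod 19 = 18.
Since 18 ≠ 1, 10 does not lie in the subgroup.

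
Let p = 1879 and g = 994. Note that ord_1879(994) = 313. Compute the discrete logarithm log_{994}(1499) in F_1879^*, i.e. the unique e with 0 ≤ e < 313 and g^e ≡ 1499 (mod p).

Baby-step giant-step with m = ceil(sqrt(313)) = 18.
Baby table (994^j mod 1879 for j=0..17):
  0:1  1:994  2:1561  3:1459  4:1537  5:151  6:1653  7:836
  8:466  9:970  10:253  11:1575  12:343  13:843  14:1787  15:623
  16:1071  17:1060
Giant step factor: 994^(-18) ≡ 914 (mod 1879).
Scan 1499·914^i mod 1879 for i = 0, 1, …:
  i=0: 1499   i=1: 295   i=2: 933   i=3: 1575
Match at i=3, j=11: e = 3·18 + 11 = 65.

65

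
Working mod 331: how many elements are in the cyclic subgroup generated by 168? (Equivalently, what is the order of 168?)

The order of 168 must divide p − 1 = 330 = 2 · 3 · 5 · 11.
Divisors: 1, 2, 3, 5, 6, 10, 11, 15, 22, 30, 33, 55, 66, 110, 165, 330.
Check each in increasing order: 168^1 ≡ 168;  168^2 ≡ 89;  168^3 ≡ 57;  168^5 ≡ 108;  168^6 ≡ 270;  168^10 ≡ 79;  168^11 ≡ 32;  168^15 ≡ 257;  168^22 ≡ 31;  168^30 ≡ 180;  168^33 ≡ 330;  168^55 ≡ 300;  168^66 ≡ 1.
Smallest exponent giving 1 is 66.

66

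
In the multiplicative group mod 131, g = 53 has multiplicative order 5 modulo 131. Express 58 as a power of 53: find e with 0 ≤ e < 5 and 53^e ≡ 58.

2

Successive powers of 53 modulo 131:
  53^0=1  53^1=53  53^2=58
So 53^2 ≡ 58 (mod 131), giving e = 2.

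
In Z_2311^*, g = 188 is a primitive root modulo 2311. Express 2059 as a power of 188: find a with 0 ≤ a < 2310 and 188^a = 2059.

1536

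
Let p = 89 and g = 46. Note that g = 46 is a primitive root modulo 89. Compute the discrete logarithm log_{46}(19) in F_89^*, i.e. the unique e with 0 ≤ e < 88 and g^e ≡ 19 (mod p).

27

Successive powers of 46 modulo 89:
  46^0=1  46^1=46  46^2=69  46^3=59  46^4=44  46^5=66
  46^6=10  46^7=15  46^8=67  46^9=56  46^10=84  46^11=37
  46^12=11  46^13=61  46^14=47  46^15=26  46^16=39  46^17=14
  46^18=21  46^19=76  46^20=25  46^21=82  46^22=34  46^23=51
  46^24=32  46^25=48  46^26=72  46^27=19
So 46^27 ≡ 19 (mod 89), giving e = 27.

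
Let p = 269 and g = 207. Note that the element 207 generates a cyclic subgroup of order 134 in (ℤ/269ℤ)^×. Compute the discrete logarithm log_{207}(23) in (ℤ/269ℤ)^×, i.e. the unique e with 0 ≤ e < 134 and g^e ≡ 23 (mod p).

Baby-step giant-step with m = ceil(sqrt(134)) = 12.
Baby table (207^j mod 269 for j=0..11):
  0:1  1:207  2:78  3:6  4:166  5:199  6:36  7:189
  8:118  9:216  10:58  11:170
Giant step factor: 207^(-12) ≡ 258 (mod 269).
Scan 23·258^i mod 269 for i = 0, 1, …:
  i=0: 23   i=1: 16   i=2: 93   i=3: 53
  i=4: 224   i=5: 226   i=6: 204   i=7: 177
  i=8: 205   i=9: 166
Match at i=9, j=4: e = 9·12 + 4 = 112.

112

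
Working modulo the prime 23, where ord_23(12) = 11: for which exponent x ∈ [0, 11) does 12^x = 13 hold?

Successive powers of 12 modulo 23:
  12^0=1  12^1=12  12^2=6  12^3=3  12^4=13
So 12^4 ≡ 13 (mod 23), giving x = 4.

4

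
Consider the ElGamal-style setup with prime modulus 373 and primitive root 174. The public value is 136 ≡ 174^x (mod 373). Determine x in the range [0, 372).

Baby-step giant-step with m = ceil(sqrt(372)) = 20.
Baby table (174^j mod 373 for j=0..19):
  0:1  1:174  2:63  3:145  4:239  5:183  6:137  7:339
  8:52  9:96  10:292  11:80  12:119  13:191  14:37  15:97
  16:93  17:143  18:264  19:57
Giant step factor: 174^(-20) ≡ 39 (mod 373).
Scan 136·39^i mod 373 for i = 0, 1, …:
  i=0: 136   i=1: 82   i=2: 214   i=3: 140
  i=4: 238   i=5: 330   i=6: 188   i=7: 245
  i=8: 230   i=9: 18     …   i=17: 195
  i=18: 145
Match at i=18, j=3: x = 18·20 + 3 = 363.

363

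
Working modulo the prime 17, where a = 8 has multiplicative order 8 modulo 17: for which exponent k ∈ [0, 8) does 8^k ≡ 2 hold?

3

Successive powers of 8 modulo 17:
  8^0=1  8^1=8  8^2=13  8^3=2
So 8^3 ≡ 2 (mod 17), giving k = 3.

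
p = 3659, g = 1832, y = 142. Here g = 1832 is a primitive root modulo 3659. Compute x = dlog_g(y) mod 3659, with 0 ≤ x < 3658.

854

Baby-step giant-step with m = ceil(sqrt(3658)) = 61.
Baby table (1832^j mod 3659 for j=0..60):
  0:1  1:1832  2:921  3:473  4:3012  5:212  6:530  7:1325
  8:1483  9:1878  10:1036  11:2590  12:2816  13:3381  14:2964  15:92
  16:230  17:575  18:3267  19:2679  20:1209  21:1193  22:1153  23:1053
  24:803  25:178  26:445  27:2942  28:37  29:1922  30:1146  31:2865
  32:1674  33:526  34:1315  35:1458  36:3645  37:3624  38:1742  39:696
  40:1740  41:691  42:3557  43:3404  44:1192  45:2980  46:132  47:330
  48:825  49:233  50:2412  51:2371  52:439  53:2927  54:1829  55:2743
  56:1369  57:1593  58:2153  59:3553  60:3394
Giant step factor: 1832^(-61) ≡ 1320 (mod 3659).
Scan 142·1320^i mod 3659 for i = 0, 1, …:
  i=0: 142   i=1: 831   i=2: 2879   i=3: 2238
  i=4: 1347   i=5: 3425   i=6: 2135   i=7: 770
  i=8: 2857   i=9: 2470     …   i=13: 1167
  i=14: 1
Match at i=14, j=0: x = 14·61 + 0 = 854.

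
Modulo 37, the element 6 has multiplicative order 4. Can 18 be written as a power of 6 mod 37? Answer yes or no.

⟨6⟩ has order 4; its elements mod 37 are {1, 6, 31, 36}.
18 is not in this set.

no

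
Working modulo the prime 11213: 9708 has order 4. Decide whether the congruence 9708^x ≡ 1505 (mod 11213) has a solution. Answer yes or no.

⟨9708⟩ has order 4; its elements mod 11213 are {1, 1505, 9708, 11212}.
1505 is in this set.

yes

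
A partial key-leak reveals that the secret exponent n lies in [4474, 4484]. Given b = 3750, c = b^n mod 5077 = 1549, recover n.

4475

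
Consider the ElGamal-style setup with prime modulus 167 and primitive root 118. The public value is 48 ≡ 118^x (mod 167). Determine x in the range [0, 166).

6

Baby-step giant-step with m = ceil(sqrt(166)) = 13.
Baby table (118^j mod 167 for j=0..12):
  0:1  1:118  2:63  3:86  4:128  5:74  6:48  7:153
  8:18  9:120  10:132  11:45  12:133
Giant step factor: 118^(-13) ≡ 125 (mod 167).
Scan 48·125^i mod 167 for i = 0, 1, …:
  i=0: 48
Match at i=0, j=6: x = 0·13 + 6 = 6.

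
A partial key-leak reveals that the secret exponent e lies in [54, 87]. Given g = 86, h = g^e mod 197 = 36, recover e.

Compute 86^54 mod 197 = 112, then multiply by 86 repeatedly:
  86^54=112  86^55=176  86^56=164  86^57=117  86^58=15
  86^59=108  86^60=29  86^61=130  86^62=148  86^63=120
  86^64=76  86^65=35  86^66=55  86^67=2  86^68=172
  86^69=17  86^70=83  86^71=46  86^72=16  86^73=194
  86^74=136  86^75=73  86^76=171  86^77=128  86^78=173
  86^79=103  86^80=190  86^81=186  86^82=39  86^83=5
  86^84=36
Found 36 at exponent 84.

84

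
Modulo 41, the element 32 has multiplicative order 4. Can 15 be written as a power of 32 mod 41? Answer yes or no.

no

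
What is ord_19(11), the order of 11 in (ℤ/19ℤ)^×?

3

The order of 11 must divide p − 1 = 18 = 2 · 3^2.
Divisors: 1, 2, 3, 6, 9, 18.
Check each in increasing order: 11^1 ≡ 11;  11^2 ≡ 7;  11^3 ≡ 1.
Smallest exponent giving 1 is 3.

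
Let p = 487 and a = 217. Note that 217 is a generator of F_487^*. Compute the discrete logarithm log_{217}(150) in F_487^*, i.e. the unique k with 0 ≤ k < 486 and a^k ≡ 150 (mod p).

Baby-step giant-step with m = ceil(sqrt(486)) = 23.
Baby table (217^j mod 487 for j=0..22):
  0:1  1:217  2:337  3:79  4:98  5:325  6:397  7:437
  8:351  9:195  10:433  11:457  12:308  13:117  14:65  15:469
  16:477  17:265  18:39  19:184  20:481  21:159  22:413
Giant step factor: 217^(-23) ≡ 75 (mod 487).
Scan 150·75^i mod 487 for i = 0, 1, …:
  i=0: 150   i=1: 49   i=2: 266   i=3: 470
  i=4: 186   i=5: 314   i=6: 174   i=7: 388
  i=8: 367   i=9: 253   i=10: 469
Match at i=10, j=15: k = 10·23 + 15 = 245.

245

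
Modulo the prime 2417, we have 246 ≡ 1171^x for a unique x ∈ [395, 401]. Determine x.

Compute 1171^395 mod 2417 = 258, then multiply by 1171 repeatedly:
  1171^395=258  1171^396=2410  1171^397=1471  1171^398=1637  1171^399=246
Found 246 at exponent 399.

399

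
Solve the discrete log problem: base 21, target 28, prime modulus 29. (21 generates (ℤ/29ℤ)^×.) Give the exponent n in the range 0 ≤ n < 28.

Successive powers of 21 modulo 29:
  21^0=1  21^1=21  21^2=6  21^3=10  21^4=7  21^5=2
  21^6=13  21^7=12  21^8=20  21^9=14  21^10=4  21^11=26
  21^12=24  21^13=11  21^14=28
So 21^14 ≡ 28 (mod 29), giving n = 14.

14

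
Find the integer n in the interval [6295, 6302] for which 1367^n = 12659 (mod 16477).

Compute 1367^6295 mod 16477 = 5771, then multiply by 1367 repeatedly:
  1367^6295=5771  1367^6296=12951  1367^6297=7719  1367^6298=6593  1367^6299=16189
  1367^6300=1752  1367^6301=5819  1367^6302=12659
Found 12659 at exponent 6302.

6302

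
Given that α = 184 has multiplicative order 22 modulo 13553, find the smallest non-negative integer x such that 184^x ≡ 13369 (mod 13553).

12

Successive powers of 184 modulo 13553:
  184^0=1  184^1=184  184^2=6750  184^3=8677  184^4=10867  184^5=7237
  184^6=3414  184^7=4738  184^8=4400  184^9=9973  184^10=5377  184^11=13552
  184^12=13369
So 184^12 ≡ 13369 (mod 13553), giving x = 12.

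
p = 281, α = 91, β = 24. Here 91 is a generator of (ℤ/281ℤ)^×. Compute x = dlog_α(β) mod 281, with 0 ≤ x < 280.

163

Baby-step giant-step with m = ceil(sqrt(280)) = 17.
Baby table (91^j mod 281 for j=0..16):
  0:1  1:91  2:132  3:210  4:2  5:182  6:264  7:139
  8:4  9:83  10:247  11:278  12:8  13:166  14:213  15:275
  16:16
Giant step factor: 91^(-17) ≡ 270 (mod 281).
Scan 24·270^i mod 281 for i = 0, 1, …:
  i=0: 24   i=1: 17   i=2: 94   i=3: 90
  i=4: 134   i=5: 212   i=6: 197   i=7: 81
  i=8: 233   i=9: 247
Match at i=9, j=10: x = 9·17 + 10 = 163.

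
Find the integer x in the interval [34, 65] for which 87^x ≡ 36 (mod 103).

56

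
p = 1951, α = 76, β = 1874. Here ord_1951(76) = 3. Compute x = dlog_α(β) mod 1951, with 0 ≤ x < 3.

2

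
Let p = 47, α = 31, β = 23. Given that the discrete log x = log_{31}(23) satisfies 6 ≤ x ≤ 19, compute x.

Compute 31^6 mod 47 = 2, then multiply by 31 repeatedly:
  31^6=2  31^7=15  31^8=42  31^9=33  31^10=36
  31^11=35  31^12=4  31^13=30  31^14=37  31^15=19
  31^16=25  31^17=23
Found 23 at exponent 17.

17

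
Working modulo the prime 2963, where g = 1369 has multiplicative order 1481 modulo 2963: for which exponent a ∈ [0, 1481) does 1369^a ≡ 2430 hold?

Baby-step giant-step with m = ceil(sqrt(1481)) = 39.
Baby table (1369^j mod 2963 for j=0..38):
  0:1  1:1369  2:1545  3:2486  4:1810  5:822  6:2341  7:1826
  8:1985  9:394  10:120  11:1315  12:1694  13:2020  14:901  15:861
  16:2398  17:2821  18:1160  19:2835  20:2548  21:761  22:1796  23:2397
  24:1452  25:2578  26:349  27:738  28:2902  29:2418  30:571  31:2430
  32:2184  33:229  34:2386  35:1208  36:398  37:2633  38:1569
Giant step factor: 1369^(-39) ≡ 2783 (mod 2963).
Scan 2430·2783^i mod 2963 for i = 0, 1, …:
  i=0: 2430
Match at i=0, j=31: a = 0·39 + 31 = 31.

31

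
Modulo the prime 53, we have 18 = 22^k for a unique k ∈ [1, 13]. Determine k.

5

Compute 22^1 mod 53 = 22, then multiply by 22 repeatedly:
  22^1=22  22^2=7  22^3=48  22^4=49  22^5=18
Found 18 at exponent 5.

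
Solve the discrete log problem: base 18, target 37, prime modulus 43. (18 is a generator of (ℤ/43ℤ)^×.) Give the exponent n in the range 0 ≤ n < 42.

35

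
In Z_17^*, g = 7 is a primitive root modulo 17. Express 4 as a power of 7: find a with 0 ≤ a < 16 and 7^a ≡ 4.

4

Successive powers of 7 modulo 17:
  7^0=1  7^1=7  7^2=15  7^3=3  7^4=4
So 7^4 ≡ 4 (mod 17), giving a = 4.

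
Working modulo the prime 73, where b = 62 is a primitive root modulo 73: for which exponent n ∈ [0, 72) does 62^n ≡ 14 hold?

59

Baby-step giant-step with m = ceil(sqrt(72)) = 9.
Baby table (62^j mod 73 for j=0..8):
  0:1  1:62  2:48  3:56  4:41  5:60  6:70  7:33
  8:2
Giant step factor: 62^(-9) ≡ 63 (mod 73).
Scan 14·63^i mod 73 for i = 0, 1, …:
  i=0: 14   i=1: 6   i=2: 13   i=3: 16
  i=4: 59   i=5: 67   i=6: 60
Match at i=6, j=5: n = 6·9 + 5 = 59.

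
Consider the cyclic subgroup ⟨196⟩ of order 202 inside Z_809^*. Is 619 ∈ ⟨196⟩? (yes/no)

619 ∈ ⟨196⟩ iff 619^202 ≡ 1 (mod 809), since |⟨196⟩| = 202.
619^202 mod 809 = 1.
Since 1 = 1, 619 lies in the subgroup.

yes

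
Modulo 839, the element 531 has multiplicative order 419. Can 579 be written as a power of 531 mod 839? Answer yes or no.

yes

579 ∈ ⟨531⟩ iff 579^419 ≡ 1 (mod 839), since |⟨531⟩| = 419.
579^419 mod 839 = 1.
Since 1 = 1, 579 lies in the subgroup.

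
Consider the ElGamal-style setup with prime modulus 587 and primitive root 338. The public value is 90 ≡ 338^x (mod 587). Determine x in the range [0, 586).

Baby-step giant-step with m = ceil(sqrt(586)) = 25.
Baby table (338^j mod 587 for j=0..24):
  0:1  1:338  2:366  3:438  4:120  5:57  6:482  7:317
  8:312  9:383  10:314  11:472  12:459  13:174  14:112  15:288
  16:489  17:335  18:526  19:514  20:567  21:284  22:311  23:45
  24:535
Giant step factor: 338^(-25) ≡ 259 (mod 587).
Scan 90·259^i mod 587 for i = 0, 1, …:
  i=0: 90   i=1: 417   i=2: 582   i=3: 466
  i=4: 359   i=5: 235   i=6: 404   i=7: 150
  i=8: 108   i=9: 383
Match at i=9, j=9: x = 9·25 + 9 = 234.

234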